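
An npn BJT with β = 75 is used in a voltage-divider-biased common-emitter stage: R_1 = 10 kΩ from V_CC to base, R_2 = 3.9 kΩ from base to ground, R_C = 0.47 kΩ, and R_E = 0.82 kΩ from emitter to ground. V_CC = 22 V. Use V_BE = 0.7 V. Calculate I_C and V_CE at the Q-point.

I_C ≈ 6.3 mA, V_CE ≈ 14 V

Thevenize the base divider: V_Th = V_CC·R_2/(R_1+R_2) = 22×3.9/13.9 = 6.17 V, R_Th = R_1‖R_2 = 2.81 kΩ.
Base-emitter loop: V_Th = I_B·R_Th + V_BE + (β+1)I_B·R_E, so I_B = (6.17 − 0.7) / (2.81 + 76×0.82) = 0.084 mA.
I_C = β·I_B = 75×0.084 = 6.3 mA, and I_E = (β+1)I_B = 6.39 mA.
V_CE = V_CC − I_C·R_C − I_E·R_E = 22 − 6.3×0.47 − 6.39×0.82 = 13.8 V.
V_CE = 13.8 V > 0.2 V confirms active-region operation.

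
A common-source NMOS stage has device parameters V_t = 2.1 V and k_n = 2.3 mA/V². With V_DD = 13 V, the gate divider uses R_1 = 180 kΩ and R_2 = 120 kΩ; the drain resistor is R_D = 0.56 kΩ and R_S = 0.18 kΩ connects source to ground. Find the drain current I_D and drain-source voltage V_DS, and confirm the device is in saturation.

I_D ≈ 5.3 mA, V_DS ≈ 9.1 V

V_G = V_DD·R_2/(R_1+R_2) = 13×120/300 = 5.2 V.
Assume saturation: I_D = (k_n/2)(V_GS − V_t)² with V_GS = V_G − I_D·R_S = 5.2 − 0.18·I_D.
Substituting gives 0.0373·I_D² − 2.28·I_D + 11.1 = 0, with roots I_D = 5.3 or 56 mA.
The root I_D = 56 mA gives V_GS = -4.88 V ≤ V_t, so take I_D = 5.3 mA.
Then V_GS = 4.25 V and V_DS = V_DD − I_D(R_D+R_S) = 13 − 5.3×0.74 = 9.08 V.
Saturation requires V_DS ≥ V_GS − V_t = 2.15 V; 9.08 ≥ 2.15 ✓.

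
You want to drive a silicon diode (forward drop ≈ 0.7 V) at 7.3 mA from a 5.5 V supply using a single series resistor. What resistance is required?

The resistor drops V_S − V_D = 5.5 − 0.7 = 4.8 V at 7.3 mA.
R = 4.8 V / 7.3 mA = 0.658 kΩ.

R ≈ 0.66 kΩ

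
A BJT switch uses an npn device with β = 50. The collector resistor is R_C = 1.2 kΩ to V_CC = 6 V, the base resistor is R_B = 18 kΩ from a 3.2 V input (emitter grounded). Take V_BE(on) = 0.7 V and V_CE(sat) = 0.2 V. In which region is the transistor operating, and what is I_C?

Assume active: I_B = (3.2 − 0.7)/18 = 0.139 mA, giving I_C = β·I_B = 6.94 mA.
But then V_CE = 6 − 6.94×1.2 = -2.33 V < V_CE(sat) = 0.2 V — impossible in the active region.
So the transistor is saturated. With V_CE = 0.2 V, I_C = (V_CC − 0.2)/R_C = 5.8/1.2 = 4.83 mA.
Check: β·I_B = 6.94 mA > I_C = 4.83 mA, confirming saturation.

saturation; I_C ≈ 4.8 mA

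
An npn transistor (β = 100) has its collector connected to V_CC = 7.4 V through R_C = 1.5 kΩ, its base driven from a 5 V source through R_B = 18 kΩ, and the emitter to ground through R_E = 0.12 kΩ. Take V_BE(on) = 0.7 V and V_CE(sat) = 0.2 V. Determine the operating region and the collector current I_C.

saturation; I_C ≈ 4.4 mA

Assume active: I_B = (5 − 0.7)/(18 + 101×0.12) = 0.143 mA, I_C = β·I_B = 14.3 mA.
Then V_CE = 7.4 − 14.3×1.5 − 14.4×0.12 = -15.7 V < 0.2 V — the active assumption fails.
Re-solve with V_CE = 0.2 V. KCL at the emitter: V_E/R_E = (V_BB−0.7−V_E)/R_B + (V_CC−0.2−V_E)/R_C, giving V_E = 0.556 V.
I_C = (V_CC − 0.2 − V_E)/R_C = (7.2 − 0.556)/1.5 = 4.43 mA.
Check: I_B = (4.3 − 0.556)/18 = 0.208 mA, and β·I_B = 20.8 mA > I_C, confirming saturation.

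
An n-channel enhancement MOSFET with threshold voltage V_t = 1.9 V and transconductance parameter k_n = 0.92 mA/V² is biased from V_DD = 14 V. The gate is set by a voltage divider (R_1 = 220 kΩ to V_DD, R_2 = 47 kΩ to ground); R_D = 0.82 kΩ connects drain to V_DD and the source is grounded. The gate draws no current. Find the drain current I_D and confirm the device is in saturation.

I_D ≈ 0.15 mA

V_G = V_DD·R_2/(R_1+R_2) = 14×47/267 = 2.46 V. With the source grounded, V_GS = V_G = 2.46 V.
Assume saturation: I_D = (k_n/2)(V_GS − V_t)² = (0.92/2)×(2.46 − 1.9)² = 0.46×0.564² = 0.147 mA.
V_DS = V_DD − I_D·R_D = 14 − 0.147×0.82 = 13.9 V.
Saturation requires V_DS ≥ V_GS − V_t = 0.564 V; 13.9 ≥ 0.564 ✓.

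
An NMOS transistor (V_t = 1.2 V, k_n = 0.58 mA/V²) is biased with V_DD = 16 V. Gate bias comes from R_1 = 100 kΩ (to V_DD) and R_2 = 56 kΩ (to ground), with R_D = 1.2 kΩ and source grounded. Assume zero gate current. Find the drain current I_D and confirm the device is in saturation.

V_G = V_DD·R_2/(R_1+R_2) = 16×56/156 = 5.74 V. With the source grounded, V_GS = V_G = 5.74 V.
Assume saturation: I_D = (k_n/2)(V_GS − V_t)² = (0.58/2)×(5.74 − 1.2)² = 0.29×4.54² = 5.99 mA.
V_DS = V_DD − I_D·R_D = 16 − 5.99×1.2 = 8.82 V.
Saturation requires V_DS ≥ V_GS − V_t = 4.54 V; 8.82 ≥ 4.54 ✓.

I_D ≈ 6 mA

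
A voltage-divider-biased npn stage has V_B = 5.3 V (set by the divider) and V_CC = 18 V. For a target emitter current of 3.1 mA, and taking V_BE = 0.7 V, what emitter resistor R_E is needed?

R_E ≈ 1.5 kΩ

V_E = V_B − V_BE = 5.3 − 0.7 = 4.6 V.
R_E = V_E / I_E = 4.6 / 3.1 = 1.48 kΩ.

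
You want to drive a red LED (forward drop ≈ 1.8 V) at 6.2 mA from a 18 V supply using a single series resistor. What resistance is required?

R ≈ 2.6 kΩ

The resistor drops V_S − V_D = 18 − 1.8 = 16.2 V at 6.2 mA.
R = 16.2 V / 6.2 mA = 2.61 kΩ.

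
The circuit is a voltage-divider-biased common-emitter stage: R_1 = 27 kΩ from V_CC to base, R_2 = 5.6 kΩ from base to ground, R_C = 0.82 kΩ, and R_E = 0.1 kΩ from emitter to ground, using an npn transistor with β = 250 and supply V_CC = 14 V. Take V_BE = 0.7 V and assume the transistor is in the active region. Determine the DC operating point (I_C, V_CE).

Thevenize the base divider: V_Th = V_CC·R_2/(R_1+R_2) = 14×5.6/32.6 = 2.4 V, R_Th = R_1‖R_2 = 4.64 kΩ.
Base-emitter loop: V_Th = I_B·R_Th + V_BE + (β+1)I_B·R_E, so I_B = (2.4 − 0.7) / (4.64 + 251×0.1) = 0.0573 mA.
I_C = β·I_B = 250×0.0573 = 14.3 mA, and I_E = (β+1)I_B = 14.4 mA.
V_CE = V_CC − I_C·R_C − I_E·R_E = 14 − 14.3×0.82 − 14.4×0.1 = 0.808 V.
V_CE = 0.808 V > 0.2 V confirms active-region operation.

I_C ≈ 14 mA, V_CE ≈ 0.81 V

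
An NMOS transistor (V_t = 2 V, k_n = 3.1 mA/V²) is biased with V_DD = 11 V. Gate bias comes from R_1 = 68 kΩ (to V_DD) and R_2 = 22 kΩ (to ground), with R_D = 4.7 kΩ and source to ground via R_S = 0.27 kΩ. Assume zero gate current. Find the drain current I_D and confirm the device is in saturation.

V_G = V_DD·R_2/(R_1+R_2) = 11×22/90 = 2.69 V.
Assume saturation: I_D = (k_n/2)(V_GS − V_t)² with V_GS = V_G − I_D·R_S = 2.69 − 0.27·I_D.
Substituting gives 0.113·I_D² − 1.58·I_D + 0.736 = 0, with roots I_D = 0.483 or 13.5 mA.
The root I_D = 13.5 mA gives V_GS = -0.948 V ≤ V_t, so take I_D = 0.483 mA.
Then V_GS = 2.56 V and V_DS = V_DD − I_D(R_D+R_S) = 11 − 0.483×4.97 = 8.6 V.
Saturation requires V_DS ≥ V_GS − V_t = 0.558 V; 8.6 ≥ 0.558 ✓.

I_D ≈ 0.48 mA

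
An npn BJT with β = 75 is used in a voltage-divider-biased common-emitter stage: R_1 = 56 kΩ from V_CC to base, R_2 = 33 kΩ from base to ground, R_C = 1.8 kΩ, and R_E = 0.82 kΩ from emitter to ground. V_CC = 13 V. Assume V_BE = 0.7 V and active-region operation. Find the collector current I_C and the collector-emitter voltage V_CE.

Thevenize the base divider: V_Th = V_CC·R_2/(R_1+R_2) = 13×33/89 = 4.82 V, R_Th = R_1‖R_2 = 20.8 kΩ.
Base-emitter loop: V_Th = I_B·R_Th + V_BE + (β+1)I_B·R_E, so I_B = (4.82 − 0.7) / (20.8 + 76×0.82) = 0.0496 mA.
I_C = β·I_B = 75×0.0496 = 3.72 mA, and I_E = (β+1)I_B = 3.77 mA.
V_CE = V_CC − I_C·R_C − I_E·R_E = 13 − 3.72×1.8 − 3.77×0.82 = 3.21 V.
V_CE = 3.21 V > 0.2 V confirms active-region operation.

I_C ≈ 3.7 mA, V_CE ≈ 3.2 V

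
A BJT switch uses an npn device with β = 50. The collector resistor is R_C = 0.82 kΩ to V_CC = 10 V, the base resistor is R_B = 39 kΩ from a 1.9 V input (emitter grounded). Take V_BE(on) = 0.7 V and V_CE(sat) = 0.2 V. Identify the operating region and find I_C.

active; I_C ≈ 1.5 mA

Assume active. Base-emitter loop: I_B = (V_BB − V_BE)/R_B = (1.9 − 0.7)/39 = 0.0308 mA.
I_C = β·I_B = 50×0.0308 = 1.54 mA.
V_CE = V_CC − I_C·R_C = 10 − 1.54×0.82 = 8.74 V > V_CE(sat), so the active-region assumption holds.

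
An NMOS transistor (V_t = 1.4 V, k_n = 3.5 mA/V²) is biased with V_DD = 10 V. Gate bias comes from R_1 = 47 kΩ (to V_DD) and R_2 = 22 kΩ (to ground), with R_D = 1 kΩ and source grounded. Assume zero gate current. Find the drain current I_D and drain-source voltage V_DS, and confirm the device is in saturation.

V_G = V_DD·R_2/(R_1+R_2) = 10×22/69 = 3.19 V. With the source grounded, V_GS = V_G = 3.19 V.
Assume saturation: I_D = (k_n/2)(V_GS − V_t)² = (3.5/2)×(3.19 − 1.4)² = 1.75×1.79² = 5.6 mA.
V_DS = V_DD − I_D·R_D = 10 − 5.6×1 = 4.4 V.
Saturation requires V_DS ≥ V_GS − V_t = 1.79 V; 4.4 ≥ 1.79 ✓.

I_D ≈ 5.6 mA, V_DS ≈ 4.4 V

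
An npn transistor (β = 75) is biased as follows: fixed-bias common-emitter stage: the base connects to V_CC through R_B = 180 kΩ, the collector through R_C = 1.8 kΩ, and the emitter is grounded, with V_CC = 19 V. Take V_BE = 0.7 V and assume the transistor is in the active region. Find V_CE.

Base loop: V_CC = I_B·R_B + V_BE, so I_B = (19 − 0.7)/180 kΩ = 0.102 mA.
In the active region I_C = β·I_B = 75 × 0.102 = 7.62 mA.
Collector loop: V_CE = V_CC − I_C·R_C = 19 − 7.62×1.8 = 5.28 V.
Since V_CE = 5.28 V > V_CE(sat) ≈ 0.2 V, the transistor is in the active region as assumed.

V_CE ≈ 5.3 V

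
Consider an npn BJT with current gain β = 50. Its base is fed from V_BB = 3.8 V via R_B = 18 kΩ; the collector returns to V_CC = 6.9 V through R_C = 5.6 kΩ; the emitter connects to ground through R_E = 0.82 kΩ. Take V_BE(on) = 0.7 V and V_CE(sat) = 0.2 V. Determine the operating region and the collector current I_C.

saturation; I_C ≈ 1 mA

Assume active: I_B = (3.8 − 0.7)/(18 + 51×0.82) = 0.0518 mA, I_C = β·I_B = 2.59 mA.
Then V_CE = 6.9 − 2.59×5.6 − 2.64×0.82 = -9.78 V < 0.2 V — the active assumption fails.
Re-solve with V_CE = 0.2 V. KCL at the emitter: V_E/R_E = (V_BB−0.7−V_E)/R_B + (V_CC−0.2−V_E)/R_C, giving V_E = 0.942 V.
I_C = (V_CC − 0.2 − V_E)/R_C = (6.7 − 0.942)/5.6 = 1.03 mA.
Check: I_B = (3.1 − 0.942)/18 = 0.12 mA, and β·I_B = 6 mA > I_C, confirming saturation.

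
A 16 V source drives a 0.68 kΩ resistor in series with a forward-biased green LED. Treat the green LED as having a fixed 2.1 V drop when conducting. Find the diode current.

I ≈ 20 mA

KVL around the loop: 16 = V_D + I·R = 2.1 + I × 0.68 kΩ.
So I = (16 − 2.1) / 0.68 kΩ = 13.9 / 0.68 = 20.4 mA.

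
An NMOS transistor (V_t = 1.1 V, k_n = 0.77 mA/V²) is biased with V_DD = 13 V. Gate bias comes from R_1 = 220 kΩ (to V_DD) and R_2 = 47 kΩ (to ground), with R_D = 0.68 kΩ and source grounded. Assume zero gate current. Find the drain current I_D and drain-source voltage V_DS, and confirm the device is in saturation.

I_D ≈ 0.54 mA, V_DS ≈ 13 V

V_G = V_DD·R_2/(R_1+R_2) = 13×47/267 = 2.29 V. With the source grounded, V_GS = V_G = 2.29 V.
Assume saturation: I_D = (k_n/2)(V_GS − V_t)² = (0.77/2)×(2.29 − 1.1)² = 0.385×1.19² = 0.544 mA.
V_DS = V_DD − I_D·R_D = 13 − 0.544×0.68 = 12.6 V.
Saturation requires V_DS ≥ V_GS − V_t = 1.19 V; 12.6 ≥ 1.19 ✓.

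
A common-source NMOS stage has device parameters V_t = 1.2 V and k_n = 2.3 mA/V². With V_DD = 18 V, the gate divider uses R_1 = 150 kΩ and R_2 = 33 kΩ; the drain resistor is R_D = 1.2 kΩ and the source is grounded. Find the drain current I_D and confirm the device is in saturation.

V_G = V_DD·R_2/(R_1+R_2) = 18×33/183 = 3.25 V. With the source grounded, V_GS = V_G = 3.25 V.
Assume saturation: I_D = (k_n/2)(V_GS − V_t)² = (2.3/2)×(3.25 − 1.2)² = 1.15×2.05² = 4.81 mA.
V_DS = V_DD − I_D·R_D = 18 − 4.81×1.2 = 12.2 V.
Saturation requires V_DS ≥ V_GS − V_t = 2.05 V; 12.2 ≥ 2.05 ✓.

I_D ≈ 4.8 mA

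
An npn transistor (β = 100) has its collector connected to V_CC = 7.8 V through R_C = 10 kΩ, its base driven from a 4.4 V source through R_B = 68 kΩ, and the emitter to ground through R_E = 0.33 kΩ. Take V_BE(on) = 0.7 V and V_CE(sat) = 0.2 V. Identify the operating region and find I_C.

saturation; I_C ≈ 0.73 mA

Assume active: I_B = (4.4 − 0.7)/(68 + 101×0.33) = 0.0365 mA, I_C = β·I_B = 3.65 mA.
Then V_CE = 7.8 − 3.65×10 − 3.69×0.33 = -29.9 V < 0.2 V — the active assumption fails.
Re-solve with V_CE = 0.2 V. KCL at the emitter: V_E/R_E = (V_BB−0.7−V_E)/R_B + (V_CC−0.2−V_E)/R_C, giving V_E = 0.259 V.
I_C = (V_CC − 0.2 − V_E)/R_C = (7.6 − 0.259)/10 = 0.734 mA.
Check: I_B = (3.7 − 0.259)/68 = 0.0506 mA, and β·I_B = 5.06 mA > I_C, confirming saturation.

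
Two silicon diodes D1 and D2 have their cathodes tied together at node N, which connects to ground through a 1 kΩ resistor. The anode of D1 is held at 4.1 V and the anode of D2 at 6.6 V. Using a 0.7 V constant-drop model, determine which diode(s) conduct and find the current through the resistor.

Only D2 conducts; I_R ≈ 5.9 mA

Assume both conduct. Then node N would need to be at both 4.1−0.7 = 3.4 V and 6.6−0.7 = 5.9 V, which is impossible.
Assume only D2 conducts: V_N = 6.6 − 0.7 = 5.9 V, so I_R = 5.9/1 = 5.9 mA.
Check D1: its anode-to-cathode voltage is 4.1 − 5.9 = -1.8 V < 0.7 V, so it is off. The assumption is consistent.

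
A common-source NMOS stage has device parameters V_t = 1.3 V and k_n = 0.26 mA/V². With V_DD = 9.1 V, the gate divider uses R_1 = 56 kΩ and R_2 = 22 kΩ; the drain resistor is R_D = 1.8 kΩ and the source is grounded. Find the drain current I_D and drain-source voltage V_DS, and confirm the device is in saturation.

I_D ≈ 0.21 mA, V_DS ≈ 8.7 V

V_G = V_DD·R_2/(R_1+R_2) = 9.1×22/78 = 2.57 V. With the source grounded, V_GS = V_G = 2.57 V.
Assume saturation: I_D = (k_n/2)(V_GS − V_t)² = (0.26/2)×(2.57 − 1.3)² = 0.13×1.27² = 0.209 mA.
V_DS = V_DD − I_D·R_D = 9.1 − 0.209×1.8 = 8.72 V.
Saturation requires V_DS ≥ V_GS − V_t = 1.27 V; 8.72 ≥ 1.27 ✓.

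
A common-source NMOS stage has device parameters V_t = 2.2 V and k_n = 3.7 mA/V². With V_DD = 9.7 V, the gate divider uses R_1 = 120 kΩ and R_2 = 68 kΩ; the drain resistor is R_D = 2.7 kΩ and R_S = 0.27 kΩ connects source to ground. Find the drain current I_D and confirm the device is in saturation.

I_D ≈ 1.5 mA

V_G = V_DD·R_2/(R_1+R_2) = 9.7×68/188 = 3.51 V.
Assume saturation: I_D = (k_n/2)(V_GS − V_t)² with V_GS = V_G − I_D·R_S = 3.51 − 0.27·I_D.
Substituting gives 0.135·I_D² − 2.31·I_D + 3.17 = 0, with roots I_D = 1.51 or 15.6 mA.
The root I_D = 15.6 mA gives V_GS = -0.704 V ≤ V_t, so take I_D = 1.51 mA.
Then V_GS = 3.1 V and V_DS = V_DD − I_D(R_D+R_S) = 9.7 − 1.51×2.97 = 5.23 V.
Saturation requires V_DS ≥ V_GS − V_t = 0.902 V; 5.23 ≥ 0.902 ✓.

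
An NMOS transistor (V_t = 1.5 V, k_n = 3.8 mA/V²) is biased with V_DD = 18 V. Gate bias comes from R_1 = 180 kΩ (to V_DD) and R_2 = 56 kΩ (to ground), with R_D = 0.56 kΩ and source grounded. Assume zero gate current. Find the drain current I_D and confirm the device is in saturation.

V_G = V_DD·R_2/(R_1+R_2) = 18×56/236 = 4.27 V. With the source grounded, V_GS = V_G = 4.27 V.
Assume saturation: I_D = (k_n/2)(V_GS − V_t)² = (3.8/2)×(4.27 − 1.5)² = 1.9×2.77² = 14.6 mA.
V_DS = V_DD − I_D·R_D = 18 − 14.6×0.56 = 9.83 V.
Saturation requires V_DS ≥ V_GS − V_t = 2.77 V; 9.83 ≥ 2.77 ✓.

I_D ≈ 15 mA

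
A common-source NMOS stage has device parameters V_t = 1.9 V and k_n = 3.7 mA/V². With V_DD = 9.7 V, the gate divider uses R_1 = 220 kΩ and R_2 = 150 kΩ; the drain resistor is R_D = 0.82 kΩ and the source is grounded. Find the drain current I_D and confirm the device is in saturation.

I_D ≈ 7.6 mA

V_G = V_DD·R_2/(R_1+R_2) = 9.7×150/370 = 3.93 V. With the source grounded, V_GS = V_G = 3.93 V.
Assume saturation: I_D = (k_n/2)(V_GS − V_t)² = (3.7/2)×(3.93 − 1.9)² = 1.85×2.03² = 7.64 mA.
V_DS = V_DD − I_D·R_D = 9.7 − 7.64×0.82 = 3.43 V.
Saturation requires V_DS ≥ V_GS − V_t = 2.03 V; 3.43 ≥ 2.03 ✓.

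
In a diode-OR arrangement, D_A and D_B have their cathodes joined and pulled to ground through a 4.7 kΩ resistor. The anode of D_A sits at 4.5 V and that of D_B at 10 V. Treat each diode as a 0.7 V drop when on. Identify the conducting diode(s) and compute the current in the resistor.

Only D_B conducts; I_R ≈ 2 mA

Assume both conduct. Then node N would need to be at both 4.5−0.7 = 3.8 V and 10−0.7 = 9.3 V, which is impossible.
Assume only D_B conducts: V_N = 10 − 0.7 = 9.3 V, so I_R = 9.3/4.7 = 1.98 mA.
Check D_A: its anode-to-cathode voltage is 4.5 − 9.3 = -4.8 V < 0.7 V, so it is off. The assumption is consistent.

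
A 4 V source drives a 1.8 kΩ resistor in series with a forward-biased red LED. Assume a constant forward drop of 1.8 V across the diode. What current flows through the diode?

KVL around the loop: 4 = V_D + I·R = 1.8 + I × 1.8 kΩ.
So I = (4 − 1.8) / 1.8 kΩ = 2.2 / 1.8 = 1.22 mA.

I ≈ 1.2 mA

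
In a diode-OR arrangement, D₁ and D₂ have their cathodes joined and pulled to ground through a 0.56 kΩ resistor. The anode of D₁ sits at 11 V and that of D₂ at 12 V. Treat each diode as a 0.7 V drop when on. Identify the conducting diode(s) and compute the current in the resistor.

Only D₂ conducts; I_R ≈ 20 mA

Assume both conduct. Then node N would need to be at both 11−0.7 = 10.3 V and 12−0.7 = 11.3 V, which is impossible.
Assume only D₂ conducts: V_N = 12 − 0.7 = 11.3 V, so I_R = 11.3/0.56 = 20.2 mA.
Check D₁: its anode-to-cathode voltage is 11 − 11.3 = -0.3 V < 0.7 V, so it is off. The assumption is consistent.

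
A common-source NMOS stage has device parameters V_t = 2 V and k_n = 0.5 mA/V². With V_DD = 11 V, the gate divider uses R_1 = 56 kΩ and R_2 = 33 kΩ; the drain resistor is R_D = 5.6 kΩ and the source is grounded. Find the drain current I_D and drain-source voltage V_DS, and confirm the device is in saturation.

V_G = V_DD·R_2/(R_1+R_2) = 11×33/89 = 4.08 V. With the source grounded, V_GS = V_G = 4.08 V.
Assume saturation: I_D = (k_n/2)(V_GS − V_t)² = (0.5/2)×(4.08 − 2)² = 0.25×2.08² = 1.08 mA.
V_DS = V_DD − I_D·R_D = 11 − 1.08×5.6 = 4.95 V.
Saturation requires V_DS ≥ V_GS − V_t = 2.08 V; 4.95 ≥ 2.08 ✓.

I_D ≈ 1.1 mA, V_DS ≈ 5 V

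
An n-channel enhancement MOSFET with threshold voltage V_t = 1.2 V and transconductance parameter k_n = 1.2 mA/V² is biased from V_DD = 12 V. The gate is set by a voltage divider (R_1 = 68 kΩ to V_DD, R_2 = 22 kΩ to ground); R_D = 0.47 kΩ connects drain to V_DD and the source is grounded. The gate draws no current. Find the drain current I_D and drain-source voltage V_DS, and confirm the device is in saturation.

I_D ≈ 1.8 mA, V_DS ≈ 11 V

V_G = V_DD·R_2/(R_1+R_2) = 12×22/90 = 2.93 V. With the source grounded, V_GS = V_G = 2.93 V.
Assume saturation: I_D = (k_n/2)(V_GS − V_t)² = (1.2/2)×(2.93 − 1.2)² = 0.6×1.73² = 1.8 mA.
V_DS = V_DD − I_D·R_D = 12 − 1.8×0.47 = 11.2 V.
Saturation requires V_DS ≥ V_GS − V_t = 1.73 V; 11.2 ≥ 1.73 ✓.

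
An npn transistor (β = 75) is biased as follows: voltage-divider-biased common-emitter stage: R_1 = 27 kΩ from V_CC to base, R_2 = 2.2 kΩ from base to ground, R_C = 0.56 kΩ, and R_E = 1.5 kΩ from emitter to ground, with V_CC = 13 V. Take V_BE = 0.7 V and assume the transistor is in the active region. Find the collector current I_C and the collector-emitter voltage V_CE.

Thevenize the base divider: V_Th = V_CC·R_2/(R_1+R_2) = 13×2.2/29.2 = 0.979 V, R_Th = R_1‖R_2 = 2.03 kΩ.
Base-emitter loop: V_Th = I_B·R_Th + V_BE + (β+1)I_B·R_E, so I_B = (0.979 − 0.7) / (2.03 + 76×1.5) = 0.00241 mA.
I_C = β·I_B = 75×0.00241 = 0.181 mA, and I_E = (β+1)I_B = 0.183 mA.
V_CE = V_CC − I_C·R_C − I_E·R_E = 13 − 0.181×0.56 − 0.183×1.5 = 12.6 V.
V_CE = 12.6 V > 0.2 V confirms active-region operation.

I_C ≈ 0.18 mA, V_CE ≈ 13 V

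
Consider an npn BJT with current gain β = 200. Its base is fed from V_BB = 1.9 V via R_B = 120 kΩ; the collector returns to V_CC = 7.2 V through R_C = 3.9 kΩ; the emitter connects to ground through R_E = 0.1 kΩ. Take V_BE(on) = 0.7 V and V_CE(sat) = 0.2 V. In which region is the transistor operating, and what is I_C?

Assume active. Base-emitter loop: I_B = (V_BB − V_BE)/(R_B + (β+1)R_E) = (1.9 − 0.7)/(120 + 201×0.1) = 0.00857 mA.
I_C = β·I_B = 200×0.00857 = 1.71 mA.
V_CE = V_CC − I_C·R_C − I_E·R_E = 7.2 − 1.71×3.9 − 1.72×0.1 = 0.347 V > V_CE(sat), so the active-region assumption holds.

active; I_C ≈ 1.7 mA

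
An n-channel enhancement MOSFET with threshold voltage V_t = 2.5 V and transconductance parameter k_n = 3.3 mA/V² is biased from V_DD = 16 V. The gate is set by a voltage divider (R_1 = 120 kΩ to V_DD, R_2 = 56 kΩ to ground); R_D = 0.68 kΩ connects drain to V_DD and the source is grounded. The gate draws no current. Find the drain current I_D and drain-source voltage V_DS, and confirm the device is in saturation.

V_G = V_DD·R_2/(R_1+R_2) = 16×56/176 = 5.09 V. With the source grounded, V_GS = V_G = 5.09 V.
Assume saturation: I_D = (k_n/2)(V_GS − V_t)² = (3.3/2)×(5.09 − 2.5)² = 1.65×2.59² = 11.1 mA.
V_DS = V_DD − I_D·R_D = 16 − 11.1×0.68 = 8.47 V.
Saturation requires V_DS ≥ V_GS − V_t = 2.59 V; 8.47 ≥ 2.59 ✓.

I_D ≈ 11 mA, V_DS ≈ 8.5 V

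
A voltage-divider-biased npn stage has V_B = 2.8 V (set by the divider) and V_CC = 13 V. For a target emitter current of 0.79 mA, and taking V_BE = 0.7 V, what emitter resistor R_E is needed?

V_E = V_B − V_BE = 2.8 − 0.7 = 2.1 V.
R_E = V_E / I_E = 2.1 / 0.79 = 2.66 kΩ.

R_E ≈ 2.7 kΩ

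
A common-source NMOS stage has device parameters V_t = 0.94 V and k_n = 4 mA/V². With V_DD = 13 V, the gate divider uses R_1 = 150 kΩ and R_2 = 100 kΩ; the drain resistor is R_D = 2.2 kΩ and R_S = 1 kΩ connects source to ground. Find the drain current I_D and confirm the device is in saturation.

V_G = V_DD·R_2/(R_1+R_2) = 13×100/250 = 5.2 V.
Assume saturation: I_D = (k_n/2)(V_GS − V_t)² with V_GS = V_G − I_D·R_S = 5.2 − 1·I_D.
Substituting gives 2·I_D² − 18·I_D + 36.3 = 0, with roots I_D = 3.03 or 5.99 mA.
The root I_D = 5.99 mA gives V_GS = -0.791 V ≤ V_t, so take I_D = 3.03 mA.
Then V_GS = 2.17 V and V_DS = V_DD − I_D(R_D+R_S) = 13 − 3.03×3.2 = 3.31 V.
Saturation requires V_DS ≥ V_GS − V_t = 1.23 V; 3.31 ≥ 1.23 ✓.

I_D ≈ 3 mA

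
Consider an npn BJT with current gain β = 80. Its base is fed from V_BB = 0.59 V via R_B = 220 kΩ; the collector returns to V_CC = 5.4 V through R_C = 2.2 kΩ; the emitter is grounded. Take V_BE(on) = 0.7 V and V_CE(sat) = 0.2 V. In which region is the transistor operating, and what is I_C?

cutoff; I_C ≈ 0

V_BB = 0.59 V ≤ V_BE(on) = 0.7 V, so the base-emitter junction is not forward biased.
The transistor is in cutoff: I_B = I_C = 0.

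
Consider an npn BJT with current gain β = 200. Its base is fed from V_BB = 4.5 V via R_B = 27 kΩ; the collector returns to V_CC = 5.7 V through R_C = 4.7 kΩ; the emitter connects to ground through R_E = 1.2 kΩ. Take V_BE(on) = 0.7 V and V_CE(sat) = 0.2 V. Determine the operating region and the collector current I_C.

saturation; I_C ≈ 0.91 mA

Assume active: I_B = (4.5 − 0.7)/(27 + 201×1.2) = 0.0142 mA, I_C = β·I_B = 2.83 mA.
Then V_CE = 5.7 − 2.83×4.7 − 2.85×1.2 = -11 V < 0.2 V — the active assumption fails.
Re-solve with V_CE = 0.2 V. KCL at the emitter: V_E/R_E = (V_BB−0.7−V_E)/R_B + (V_CC−0.2−V_E)/R_C, giving V_E = 1.21 V.
I_C = (V_CC − 0.2 − V_E)/R_C = (5.5 − 1.21)/4.7 = 0.913 mA.
Check: I_B = (3.8 − 1.21)/27 = 0.0959 mA, and β·I_B = 19.2 mA > I_C, confirming saturation.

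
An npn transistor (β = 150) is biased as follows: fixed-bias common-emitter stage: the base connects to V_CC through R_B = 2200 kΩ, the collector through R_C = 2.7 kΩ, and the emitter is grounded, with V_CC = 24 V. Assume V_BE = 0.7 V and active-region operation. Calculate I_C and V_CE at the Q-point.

Base loop: V_CC = I_B·R_B + V_BE, so I_B = (24 − 0.7)/2200 kΩ = 0.0106 mA.
In the active region I_C = β·I_B = 150 × 0.0106 = 1.59 mA.
Collector loop: V_CE = V_CC − I_C·R_C = 24 − 1.59×2.7 = 19.7 V.
Since V_CE = 19.7 V > V_CE(sat) ≈ 0.2 V, the transistor is in the active region as assumed.

I_C ≈ 1.6 mA, V_CE ≈ 20 V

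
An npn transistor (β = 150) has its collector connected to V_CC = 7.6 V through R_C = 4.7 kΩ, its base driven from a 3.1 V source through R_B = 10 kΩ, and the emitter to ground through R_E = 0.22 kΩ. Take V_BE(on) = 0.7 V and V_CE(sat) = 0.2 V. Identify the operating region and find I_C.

saturation; I_C ≈ 1.5 mA

Assume active: I_B = (3.1 − 0.7)/(10 + 151×0.22) = 0.0555 mA, I_C = β·I_B = 8.33 mA.
Then V_CE = 7.6 − 8.33×4.7 − 8.39×0.22 = -33.4 V < 0.2 V — the active assumption fails.
Re-solve with V_CE = 0.2 V. KCL at the emitter: V_E/R_E = (V_BB−0.7−V_E)/R_B + (V_CC−0.2−V_E)/R_C, giving V_E = 0.373 V.
I_C = (V_CC − 0.2 − V_E)/R_C = (7.4 − 0.373)/4.7 = 1.5 mA.
Check: I_B = (2.4 − 0.373)/10 = 0.203 mA, and β·I_B = 30.4 mA > I_C, confirming saturation.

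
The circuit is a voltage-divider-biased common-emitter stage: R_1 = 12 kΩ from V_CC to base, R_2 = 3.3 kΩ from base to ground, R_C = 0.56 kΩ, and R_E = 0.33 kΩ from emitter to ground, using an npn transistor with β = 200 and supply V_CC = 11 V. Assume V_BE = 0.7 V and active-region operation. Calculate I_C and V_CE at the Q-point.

I_C ≈ 4.9 mA, V_CE ≈ 6.7 V

Thevenize the base divider: V_Th = V_CC·R_2/(R_1+R_2) = 11×3.3/15.3 = 2.37 V, R_Th = R_1‖R_2 = 2.59 kΩ.
Base-emitter loop: V_Th = I_B·R_Th + V_BE + (β+1)I_B·R_E, so I_B = (2.37 − 0.7) / (2.59 + 201×0.33) = 0.0243 mA.
I_C = β·I_B = 200×0.0243 = 4.85 mA, and I_E = (β+1)I_B = 4.88 mA.
V_CE = V_CC − I_C·R_C − I_E·R_E = 11 − 4.85×0.56 − 4.88×0.33 = 6.67 V.
V_CE = 6.67 V > 0.2 V confirms active-region operation.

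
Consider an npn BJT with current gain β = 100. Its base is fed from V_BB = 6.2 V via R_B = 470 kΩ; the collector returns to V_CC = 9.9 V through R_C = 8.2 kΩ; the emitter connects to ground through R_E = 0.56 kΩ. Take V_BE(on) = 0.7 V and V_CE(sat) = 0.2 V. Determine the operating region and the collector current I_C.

Assume active. Base-emitter loop: I_B = (V_BB − V_BE)/(R_B + (β+1)R_E) = (6.2 − 0.7)/(470 + 101×0.56) = 0.0104 mA.
I_C = β·I_B = 100×0.0104 = 1.04 mA.
V_CE = V_CC − I_C·R_C − I_E·R_E = 9.9 − 1.04×8.2 − 1.05×0.56 = 0.744 V > V_CE(sat), so the active-region assumption holds.

active; I_C ≈ 1 mA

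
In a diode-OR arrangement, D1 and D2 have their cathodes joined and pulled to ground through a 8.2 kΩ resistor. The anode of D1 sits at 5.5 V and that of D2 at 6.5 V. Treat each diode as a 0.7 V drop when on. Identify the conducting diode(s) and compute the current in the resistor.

Only D2 conducts; I_R ≈ 0.71 mA

Assume both conduct. Then node N would need to be at both 5.5−0.7 = 4.8 V and 6.5−0.7 = 5.8 V, which is impossible.
Assume only D2 conducts: V_N = 6.5 − 0.7 = 5.8 V, so I_R = 5.8/8.2 = 0.707 mA.
Check D1: its anode-to-cathode voltage is 5.5 − 5.8 = -0.3 V < 0.7 V, so it is off. The assumption is consistent.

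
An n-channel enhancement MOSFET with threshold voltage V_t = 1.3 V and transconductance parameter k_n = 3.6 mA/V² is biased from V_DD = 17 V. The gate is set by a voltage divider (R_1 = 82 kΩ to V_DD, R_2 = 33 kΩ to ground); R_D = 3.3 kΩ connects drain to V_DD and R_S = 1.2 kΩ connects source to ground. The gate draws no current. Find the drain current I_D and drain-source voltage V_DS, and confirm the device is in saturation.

I_D ≈ 2.1 mA, V_DS ≈ 7.6 V

V_G = V_DD·R_2/(R_1+R_2) = 17×33/115 = 4.88 V.
Assume saturation: I_D = (k_n/2)(V_GS − V_t)² with V_GS = V_G − I_D·R_S = 4.88 − 1.2·I_D.
Substituting gives 2.59·I_D² − 16.5·I_D + 23 = 0, with roots I_D = 2.09 or 4.26 mA.
The root I_D = 4.26 mA gives V_GS = -0.239 V ≤ V_t, so take I_D = 2.09 mA.
Then V_GS = 2.38 V and V_DS = V_DD − I_D(R_D+R_S) = 17 − 2.09×4.5 = 7.62 V.
Saturation requires V_DS ≥ V_GS − V_t = 1.08 V; 7.62 ≥ 1.08 ✓.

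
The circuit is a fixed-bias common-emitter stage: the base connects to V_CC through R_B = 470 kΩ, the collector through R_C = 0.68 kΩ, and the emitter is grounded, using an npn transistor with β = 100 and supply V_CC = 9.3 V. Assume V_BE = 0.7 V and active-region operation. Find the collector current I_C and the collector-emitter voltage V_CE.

I_C ≈ 1.8 mA, V_CE ≈ 8.1 V

Base loop: V_CC = I_B·R_B + V_BE, so I_B = (9.3 − 0.7)/470 kΩ = 0.0183 mA.
In the active region I_C = β·I_B = 100 × 0.0183 = 1.83 mA.
Collector loop: V_CE = V_CC − I_C·R_C = 9.3 − 1.83×0.68 = 8.06 V.
Since V_CE = 8.06 V > V_CE(sat) ≈ 0.2 V, the transistor is in the active region as assumed.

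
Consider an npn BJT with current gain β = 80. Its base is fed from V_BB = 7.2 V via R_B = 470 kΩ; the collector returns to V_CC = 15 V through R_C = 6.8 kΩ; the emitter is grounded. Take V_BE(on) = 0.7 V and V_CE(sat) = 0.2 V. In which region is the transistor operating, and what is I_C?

active; I_C ≈ 1.1 mA

Assume active. Base-emitter loop: I_B = (V_BB − V_BE)/R_B = (7.2 − 0.7)/470 = 0.0138 mA.
I_C = β·I_B = 80×0.0138 = 1.11 mA.
V_CE = V_CC − I_C·R_C = 15 − 1.11×6.8 = 7.48 V > V_CE(sat), so the active-region assumption holds.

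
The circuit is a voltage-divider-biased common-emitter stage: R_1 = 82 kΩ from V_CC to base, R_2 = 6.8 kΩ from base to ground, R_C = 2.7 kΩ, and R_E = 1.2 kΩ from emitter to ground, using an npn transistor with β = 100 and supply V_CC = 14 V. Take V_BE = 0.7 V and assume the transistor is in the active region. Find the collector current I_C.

Thevenize the base divider: V_Th = V_CC·R_2/(R_1+R_2) = 14×6.8/88.8 = 1.07 V, R_Th = R_1‖R_2 = 6.28 kΩ.
Base-emitter loop: V_Th = I_B·R_Th + V_BE + (β+1)I_B·R_E, so I_B = (1.07 − 0.7) / (6.28 + 101×1.2) = 0.00292 mA.
I_C = β·I_B = 100×0.00292 = 0.292 mA, and I_E = (β+1)I_B = 0.295 mA.
V_CE = V_CC − I_C·R_C − I_E·R_E = 14 − 0.292×2.7 − 0.295×1.2 = 12.9 V.
V_CE = 12.9 V > 0.2 V confirms active-region operation.

I_C ≈ 0.29 mA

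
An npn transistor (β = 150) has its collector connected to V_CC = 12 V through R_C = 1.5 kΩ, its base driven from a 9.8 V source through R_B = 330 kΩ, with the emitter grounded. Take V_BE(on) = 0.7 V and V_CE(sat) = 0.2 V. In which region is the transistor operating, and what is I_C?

active; I_C ≈ 4.1 mA

Assume active. Base-emitter loop: I_B = (V_BB − V_BE)/R_B = (9.8 − 0.7)/330 = 0.0276 mA.
I_C = β·I_B = 150×0.0276 = 4.14 mA.
V_CE = V_CC − I_C·R_C = 12 − 4.14×1.5 = 5.8 V > V_CE(sat), so the active-region assumption holds.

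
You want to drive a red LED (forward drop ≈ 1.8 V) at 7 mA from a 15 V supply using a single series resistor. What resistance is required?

R ≈ 1.9 kΩ

The resistor drops V_S − V_D = 15 − 1.8 = 13.2 V at 7 mA.
R = 13.2 V / 7 mA = 1.89 kΩ.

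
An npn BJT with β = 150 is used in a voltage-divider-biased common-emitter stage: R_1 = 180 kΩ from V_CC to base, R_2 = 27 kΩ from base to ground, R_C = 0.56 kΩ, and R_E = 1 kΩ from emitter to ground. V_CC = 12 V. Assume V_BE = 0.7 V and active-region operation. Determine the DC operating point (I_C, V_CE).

I_C ≈ 0.74 mA, V_CE ≈ 11 V

Thevenize the base divider: V_Th = V_CC·R_2/(R_1+R_2) = 12×27/207 = 1.57 V, R_Th = R_1‖R_2 = 23.5 kΩ.
Base-emitter loop: V_Th = I_B·R_Th + V_BE + (β+1)I_B·R_E, so I_B = (1.57 − 0.7) / (23.5 + 151×1) = 0.00496 mA.
I_C = β·I_B = 150×0.00496 = 0.744 mA, and I_E = (β+1)I_B = 0.749 mA.
V_CE = V_CC − I_C·R_C − I_E·R_E = 12 − 0.744×0.56 − 0.749×1 = 10.8 V.
V_CE = 10.8 V > 0.2 V confirms active-region operation.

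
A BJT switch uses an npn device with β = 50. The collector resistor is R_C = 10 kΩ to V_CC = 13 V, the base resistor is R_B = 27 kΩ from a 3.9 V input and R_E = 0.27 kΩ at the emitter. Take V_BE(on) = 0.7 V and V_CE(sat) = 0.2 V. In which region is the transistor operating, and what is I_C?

Assume active: I_B = (3.9 − 0.7)/(27 + 51×0.27) = 0.0785 mA, I_C = β·I_B = 3.92 mA.
Then V_CE = 13 − 3.92×10 − 4×0.27 = -27.3 V < 0.2 V — the active assumption fails.
Re-solve with V_CE = 0.2 V. KCL at the emitter: V_E/R_E = (V_BB−0.7−V_E)/R_B + (V_CC−0.2−V_E)/R_C, giving V_E = 0.364 V.
I_C = (V_CC − 0.2 − V_E)/R_C = (12.8 − 0.364)/10 = 1.24 mA.
Check: I_B = (3.2 − 0.364)/27 = 0.105 mA, and β·I_B = 5.25 mA > I_C, confirming saturation.

saturation; I_C ≈ 1.2 mA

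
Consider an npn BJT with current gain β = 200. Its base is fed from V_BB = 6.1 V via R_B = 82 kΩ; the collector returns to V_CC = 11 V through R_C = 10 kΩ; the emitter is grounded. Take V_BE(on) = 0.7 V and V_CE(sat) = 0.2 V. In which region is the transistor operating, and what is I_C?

saturation; I_C ≈ 1.1 mA

Assume active: I_B = (6.1 − 0.7)/82 = 0.0659 mA, giving I_C = β·I_B = 13.2 mA.
But then V_CE = 11 − 13.2×10 = -121 V < V_CE(sat) = 0.2 V — impossible in the active region.
So the transistor is saturated. With V_CE = 0.2 V, I_C = (V_CC − 0.2)/R_C = 10.8/10 = 1.08 mA.
Check: β·I_B = 13.2 mA > I_C = 1.08 mA, confirming saturation.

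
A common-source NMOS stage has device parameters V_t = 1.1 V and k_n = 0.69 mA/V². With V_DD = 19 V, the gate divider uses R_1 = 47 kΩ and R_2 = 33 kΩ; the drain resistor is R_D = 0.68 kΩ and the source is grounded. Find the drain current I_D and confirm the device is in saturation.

V_G = V_DD·R_2/(R_1+R_2) = 19×33/80 = 7.84 V. With the source grounded, V_GS = V_G = 7.84 V.
Assume saturation: I_D = (k_n/2)(V_GS − V_t)² = (0.69/2)×(7.84 − 1.1)² = 0.345×6.74² = 15.7 mA.
V_DS = V_DD − I_D·R_D = 19 − 15.7×0.68 = 8.35 V.
Saturation requires V_DS ≥ V_GS − V_t = 6.74 V; 8.35 ≥ 6.74 ✓.

I_D ≈ 16 mA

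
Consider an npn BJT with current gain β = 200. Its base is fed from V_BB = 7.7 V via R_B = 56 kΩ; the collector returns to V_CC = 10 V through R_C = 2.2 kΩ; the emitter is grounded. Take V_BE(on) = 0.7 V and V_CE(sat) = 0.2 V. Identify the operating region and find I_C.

Assume active: I_B = (7.7 − 0.7)/56 = 0.125 mA, giving I_C = β·I_B = 25 mA.
But then V_CE = 10 − 25×2.2 = -45 V < V_CE(sat) = 0.2 V — impossible in the active region.
So the transistor is saturated. With V_CE = 0.2 V, I_C = (V_CC − 0.2)/R_C = 9.8/2.2 = 4.45 mA.
Check: β·I_B = 25 mA > I_C = 4.45 mA, confirming saturation.

saturation; I_C ≈ 4.5 mA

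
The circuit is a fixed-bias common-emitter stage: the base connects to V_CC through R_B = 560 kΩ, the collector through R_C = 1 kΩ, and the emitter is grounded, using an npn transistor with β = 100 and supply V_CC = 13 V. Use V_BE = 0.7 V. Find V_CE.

V_CE ≈ 11 V

Base loop: V_CC = I_B·R_B + V_BE, so I_B = (13 − 0.7)/560 kΩ = 0.022 mA.
In the active region I_C = β·I_B = 100 × 0.022 = 2.2 mA.
Collector loop: V_CE = V_CC − I_C·R_C = 13 − 2.2×1 = 10.8 V.
Since V_CE = 10.8 V > V_CE(sat) ≈ 0.2 V, the transistor is in the active region as assumed.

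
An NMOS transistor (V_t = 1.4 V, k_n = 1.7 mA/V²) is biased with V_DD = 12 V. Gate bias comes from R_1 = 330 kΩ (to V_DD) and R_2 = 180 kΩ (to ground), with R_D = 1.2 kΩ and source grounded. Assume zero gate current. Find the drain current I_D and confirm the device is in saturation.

I_D ≈ 6.8 mA

V_G = V_DD·R_2/(R_1+R_2) = 12×180/510 = 4.24 V. With the source grounded, V_GS = V_G = 4.24 V.
Assume saturation: I_D = (k_n/2)(V_GS − V_t)² = (1.7/2)×(4.24 − 1.4)² = 0.85×2.84² = 6.83 mA.
V_DS = V_DD − I_D·R_D = 12 − 6.83×1.2 = 3.8 V.
Saturation requires V_DS ≥ V_GS − V_t = 2.84 V; 3.8 ≥ 2.84 ✓.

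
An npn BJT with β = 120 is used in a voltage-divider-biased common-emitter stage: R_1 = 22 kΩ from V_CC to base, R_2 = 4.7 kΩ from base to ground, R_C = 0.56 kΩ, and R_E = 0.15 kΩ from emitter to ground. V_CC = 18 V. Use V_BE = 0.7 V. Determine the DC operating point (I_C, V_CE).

Thevenize the base divider: V_Th = V_CC·R_2/(R_1+R_2) = 18×4.7/26.7 = 3.17 V, R_Th = R_1‖R_2 = 3.87 kΩ.
Base-emitter loop: V_Th = I_B·R_Th + V_BE + (β+1)I_B·R_E, so I_B = (3.17 − 0.7) / (3.87 + 121×0.15) = 0.112 mA.
I_C = β·I_B = 120×0.112 = 13.5 mA, and I_E = (β+1)I_B = 13.6 mA.
V_CE = V_CC − I_C·R_C − I_E·R_E = 18 − 13.5×0.56 − 13.6×0.15 = 8.43 V.
V_CE = 8.43 V > 0.2 V confirms active-region operation.

I_C ≈ 13 mA, V_CE ≈ 8.4 V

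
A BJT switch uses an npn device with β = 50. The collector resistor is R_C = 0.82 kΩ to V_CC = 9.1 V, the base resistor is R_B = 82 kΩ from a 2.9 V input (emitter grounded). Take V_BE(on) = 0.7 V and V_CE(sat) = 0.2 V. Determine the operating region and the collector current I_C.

active; I_C ≈ 1.3 mA

Assume active. Base-emitter loop: I_B = (V_BB − V_BE)/R_B = (2.9 − 0.7)/82 = 0.0268 mA.
I_C = β·I_B = 50×0.0268 = 1.34 mA.
V_CE = V_CC − I_C·R_C = 9.1 − 1.34×0.82 = 8 V > V_CE(sat), so the active-region assumption holds.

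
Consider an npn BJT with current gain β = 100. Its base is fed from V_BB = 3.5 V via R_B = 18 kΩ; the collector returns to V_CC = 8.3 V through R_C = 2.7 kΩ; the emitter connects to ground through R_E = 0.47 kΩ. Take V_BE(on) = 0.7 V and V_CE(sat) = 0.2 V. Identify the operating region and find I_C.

saturation; I_C ≈ 2.5 mA

Assume active: I_B = (3.5 − 0.7)/(18 + 101×0.47) = 0.0428 mA, I_C = β·I_B = 4.28 mA.
Then V_CE = 8.3 − 4.28×2.7 − 4.32×0.47 = -5.28 V < 0.2 V — the active assumption fails.
Re-solve with V_CE = 0.2 V. KCL at the emitter: V_E/R_E = (V_BB−0.7−V_E)/R_B + (V_CC−0.2−V_E)/R_C, giving V_E = 1.24 V.
I_C = (V_CC − 0.2 − V_E)/R_C = (8.1 − 1.24)/2.7 = 2.54 mA.
Check: I_B = (2.8 − 1.24)/18 = 0.0869 mA, and β·I_B = 8.69 mA > I_C, confirming saturation.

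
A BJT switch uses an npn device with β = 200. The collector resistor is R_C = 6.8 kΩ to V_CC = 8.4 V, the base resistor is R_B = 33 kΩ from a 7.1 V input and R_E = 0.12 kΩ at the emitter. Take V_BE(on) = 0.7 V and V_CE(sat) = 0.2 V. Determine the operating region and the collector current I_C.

saturation; I_C ≈ 1.2 mA

Assume active: I_B = (7.1 − 0.7)/(33 + 201×0.12) = 0.112 mA, I_C = β·I_B = 22.4 mA.
Then V_CE = 8.4 − 22.4×6.8 − 22.5×0.12 = -147 V < 0.2 V — the active assumption fails.
Re-solve with V_CE = 0.2 V. KCL at the emitter: V_E/R_E = (V_BB−0.7−V_E)/R_B + (V_CC−0.2−V_E)/R_C, giving V_E = 0.164 V.
I_C = (V_CC − 0.2 − V_E)/R_C = (8.2 − 0.164)/6.8 = 1.18 mA.
Check: I_B = (6.4 − 0.164)/33 = 0.189 mA, and β·I_B = 37.8 mA > I_C, confirming saturation.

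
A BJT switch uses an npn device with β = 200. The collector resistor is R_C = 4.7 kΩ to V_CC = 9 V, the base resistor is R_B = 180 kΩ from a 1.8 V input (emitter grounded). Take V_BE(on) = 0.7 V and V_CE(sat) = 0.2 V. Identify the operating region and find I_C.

Assume active. Base-emitter loop: I_B = (V_BB − V_BE)/R_B = (1.8 − 0.7)/180 = 0.00611 mA.
I_C = β·I_B = 200×0.00611 = 1.22 mA.
V_CE = V_CC − I_C·R_C = 9 − 1.22×4.7 = 3.26 V > V_CE(sat), so the active-region assumption holds.

active; I_C ≈ 1.2 mA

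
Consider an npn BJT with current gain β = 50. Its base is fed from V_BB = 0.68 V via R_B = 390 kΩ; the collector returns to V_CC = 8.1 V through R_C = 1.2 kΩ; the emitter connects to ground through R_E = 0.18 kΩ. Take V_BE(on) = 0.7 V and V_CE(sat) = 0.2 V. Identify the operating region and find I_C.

V_BB = 0.68 V ≤ V_BE(on) = 0.7 V, so the base-emitter junction is not forward biased.
The transistor is in cutoff: I_B = I_C = 0.

cutoff; I_C ≈ 0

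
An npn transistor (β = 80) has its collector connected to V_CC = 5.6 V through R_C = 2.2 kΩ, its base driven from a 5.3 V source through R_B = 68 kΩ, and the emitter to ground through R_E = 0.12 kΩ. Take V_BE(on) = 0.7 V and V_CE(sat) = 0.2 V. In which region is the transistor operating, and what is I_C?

saturation; I_C ≈ 2.3 mA

Assume active: I_B = (5.3 − 0.7)/(68 + 81×0.12) = 0.0592 mA, I_C = β·I_B = 4.73 mA.
Then V_CE = 5.6 − 4.73×2.2 − 4.79×0.12 = -5.39 V < 0.2 V — the active assumption fails.
Re-solve with V_CE = 0.2 V. KCL at the emitter: V_E/R_E = (V_BB−0.7−V_E)/R_B + (V_CC−0.2−V_E)/R_C, giving V_E = 0.287 V.
I_C = (V_CC − 0.2 − V_E)/R_C = (5.4 − 0.287)/2.2 = 2.32 mA.
Check: I_B = (4.6 − 0.287)/68 = 0.0634 mA, and β·I_B = 5.07 mA > I_C, confirming saturation.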